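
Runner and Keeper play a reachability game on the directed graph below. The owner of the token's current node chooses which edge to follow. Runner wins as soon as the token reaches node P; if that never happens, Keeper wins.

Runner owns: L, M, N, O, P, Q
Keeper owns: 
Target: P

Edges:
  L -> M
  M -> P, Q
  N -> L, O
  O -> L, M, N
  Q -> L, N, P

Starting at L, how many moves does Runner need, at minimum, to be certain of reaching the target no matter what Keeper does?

2

A0 = {P}
A1: add {M, Q} — M (Runner) has M→P; Q (Runner) has Q→P.
A2: add {L, O} — L (Runner) has L→M; O (Runner) has O→M.
L enters the attractor at level 2, so Runner can force the target in 2 moves from there.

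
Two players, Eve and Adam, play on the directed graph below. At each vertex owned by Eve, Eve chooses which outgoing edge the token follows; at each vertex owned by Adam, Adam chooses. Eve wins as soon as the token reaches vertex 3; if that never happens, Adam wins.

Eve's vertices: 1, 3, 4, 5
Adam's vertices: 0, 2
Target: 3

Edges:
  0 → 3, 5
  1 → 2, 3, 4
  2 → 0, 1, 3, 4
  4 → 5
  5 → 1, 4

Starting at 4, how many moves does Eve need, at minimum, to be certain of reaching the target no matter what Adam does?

3

A0 = {3}
A1: add {1} — 1 (Eve) has 1→3.
A2: add {5} — 5 (Eve) has 5→1.
A3: add {0, 4} — 0 (Adam): all of {3, 5} already in; 4 (Eve) has 4→5.
4 enters the attractor at level 3, so Eve can force the target in 3 moves from there.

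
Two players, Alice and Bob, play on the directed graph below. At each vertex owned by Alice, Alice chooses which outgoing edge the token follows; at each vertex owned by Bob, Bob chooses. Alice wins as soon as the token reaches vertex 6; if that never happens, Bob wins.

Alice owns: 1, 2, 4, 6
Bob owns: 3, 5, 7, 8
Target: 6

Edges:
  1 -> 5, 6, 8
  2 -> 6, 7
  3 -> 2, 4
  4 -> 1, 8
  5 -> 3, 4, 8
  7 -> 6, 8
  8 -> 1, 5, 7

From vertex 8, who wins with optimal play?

Bob

A0 = {6}
A1: add {1, 2} — 1 (Alice) has 1→6; 2 (Alice) has 2→6.
A2: add {4} — 4 (Alice) has 4→1.
A3: add {3} — 3 (Bob): all of {2, 4} already in.
A4 = A3; e.g. 5 (Bob) can still go to 8. Fixed point.
8 never enters the attractor, so Bob can avoid the target forever.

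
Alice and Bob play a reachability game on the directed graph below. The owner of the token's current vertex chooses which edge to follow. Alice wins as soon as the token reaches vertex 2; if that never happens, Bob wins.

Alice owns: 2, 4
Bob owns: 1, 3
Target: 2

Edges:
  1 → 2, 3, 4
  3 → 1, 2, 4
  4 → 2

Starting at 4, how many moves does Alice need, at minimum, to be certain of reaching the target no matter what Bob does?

1

A0 = {2}
A1: add {4} — 4 (Alice) has 4→2.
A2 = A1; e.g. 1 (Bob) can still go to 3. Fixed point.
4 enters the attractor at level 1, so Alice can force the target in 1 move from there.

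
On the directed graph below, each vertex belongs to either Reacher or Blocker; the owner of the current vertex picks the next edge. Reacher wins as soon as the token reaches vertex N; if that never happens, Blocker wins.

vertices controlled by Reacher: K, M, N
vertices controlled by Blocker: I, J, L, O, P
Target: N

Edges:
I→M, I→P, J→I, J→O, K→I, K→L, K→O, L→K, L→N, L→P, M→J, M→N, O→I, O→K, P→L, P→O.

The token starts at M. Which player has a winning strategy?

A0 = {N}
A1: add {M} — M (Reacher) has M→N.
A2 = A1; e.g. I (Blocker) can still go to P. Fixed point.
M ∈ A1, so Reacher can force the target.

Reacher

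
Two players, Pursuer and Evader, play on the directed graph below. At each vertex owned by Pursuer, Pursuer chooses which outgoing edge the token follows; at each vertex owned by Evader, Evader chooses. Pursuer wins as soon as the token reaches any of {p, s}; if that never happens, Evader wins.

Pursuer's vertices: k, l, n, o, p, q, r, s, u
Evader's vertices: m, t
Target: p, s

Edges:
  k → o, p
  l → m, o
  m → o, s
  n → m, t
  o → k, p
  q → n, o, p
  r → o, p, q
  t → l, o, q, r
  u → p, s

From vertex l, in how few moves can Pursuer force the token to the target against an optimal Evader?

2

A0 = {p, s}
A1: add {k, o, q, r, u} — k (Pursuer) has k→p; o (Pursuer) has o→p; q (Pursuer) has q→p; r (Pursuer) has r→p; u (Pursuer) has u→p.
A2: add {l, m} — l (Pursuer) has l→o; m (Evader): all of {o, s} already in.
l enters the attractor at level 2, so Pursuer can force the target in 2 moves from there.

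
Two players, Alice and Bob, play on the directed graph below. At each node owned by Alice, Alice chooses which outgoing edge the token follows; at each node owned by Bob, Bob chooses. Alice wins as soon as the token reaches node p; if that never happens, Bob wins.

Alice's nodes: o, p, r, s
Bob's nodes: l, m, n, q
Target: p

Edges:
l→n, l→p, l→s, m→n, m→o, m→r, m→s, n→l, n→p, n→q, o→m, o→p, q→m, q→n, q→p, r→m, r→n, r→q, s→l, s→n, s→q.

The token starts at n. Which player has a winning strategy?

Bob

A0 = {p}
A1: add {o} — o (Alice) has o→p.
A2 = A1; e.g. l (Bob) can still go to n. Fixed point.
n never enters the attractor, so Bob can avoid the target forever.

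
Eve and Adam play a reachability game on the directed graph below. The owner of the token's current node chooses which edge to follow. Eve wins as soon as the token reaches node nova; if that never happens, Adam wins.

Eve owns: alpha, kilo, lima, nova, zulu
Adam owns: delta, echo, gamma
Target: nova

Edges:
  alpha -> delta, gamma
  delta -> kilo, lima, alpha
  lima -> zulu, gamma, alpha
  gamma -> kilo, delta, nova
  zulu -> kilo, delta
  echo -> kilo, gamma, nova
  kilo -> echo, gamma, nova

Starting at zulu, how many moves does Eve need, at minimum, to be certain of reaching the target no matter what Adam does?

A0 = {nova}
A1: add {kilo} — kilo (Eve) has kilo→nova.
A2: add {zulu} — zulu (Eve) has zulu→kilo.
zulu enters the attractor at level 2, so Eve can force the target in 2 moves from there.

2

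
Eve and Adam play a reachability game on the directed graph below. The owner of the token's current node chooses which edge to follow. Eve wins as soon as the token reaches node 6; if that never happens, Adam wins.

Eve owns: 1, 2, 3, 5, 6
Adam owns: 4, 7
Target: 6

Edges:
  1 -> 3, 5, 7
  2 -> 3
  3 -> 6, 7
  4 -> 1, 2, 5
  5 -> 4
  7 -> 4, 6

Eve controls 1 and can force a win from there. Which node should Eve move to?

A0 = {6}
A1: add {3} — 3 (Eve) has 3→6.
A2: add {1, 2} — 1 (Eve) has 1→3; 2 (Eve) has 2→3.
A3 = A2; e.g. 4 (Adam) can still go to 5. Fixed point.
From 1, successor 3 is in the attractor (rank 1); the other successors 5, 7 are not.

3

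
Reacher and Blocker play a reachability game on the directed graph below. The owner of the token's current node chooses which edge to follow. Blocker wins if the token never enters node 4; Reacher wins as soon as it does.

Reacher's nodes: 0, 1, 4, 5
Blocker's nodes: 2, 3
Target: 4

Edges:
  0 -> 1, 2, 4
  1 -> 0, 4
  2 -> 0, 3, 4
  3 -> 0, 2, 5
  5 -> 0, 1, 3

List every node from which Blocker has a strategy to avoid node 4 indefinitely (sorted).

A0 = {4}
A1: add {0, 1} — 0 (Reacher) has 0→4; 1 (Reacher) has 1→4.
A2: add {5} — 5 (Reacher) has 5→0.
A3 = A2; e.g. 2 (Blocker) can still go to 3. Fixed point.
Reacher's attractor = {0, 1, 4, 5}; Blocker avoids the target exactly from the complement.

2, 3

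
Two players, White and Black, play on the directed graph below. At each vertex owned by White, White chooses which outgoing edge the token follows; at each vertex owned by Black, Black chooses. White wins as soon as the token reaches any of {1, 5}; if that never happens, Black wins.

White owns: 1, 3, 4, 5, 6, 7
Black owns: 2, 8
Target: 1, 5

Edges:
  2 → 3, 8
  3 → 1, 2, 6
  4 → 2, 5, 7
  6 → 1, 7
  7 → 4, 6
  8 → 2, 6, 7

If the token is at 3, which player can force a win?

White

A0 = {1, 5}
A1: add {3, 4, 6} — 3 (White) has 3→1; 4 (White) has 4→5; 6 (White) has 6→1.
3 ∈ A1, so White can force the target.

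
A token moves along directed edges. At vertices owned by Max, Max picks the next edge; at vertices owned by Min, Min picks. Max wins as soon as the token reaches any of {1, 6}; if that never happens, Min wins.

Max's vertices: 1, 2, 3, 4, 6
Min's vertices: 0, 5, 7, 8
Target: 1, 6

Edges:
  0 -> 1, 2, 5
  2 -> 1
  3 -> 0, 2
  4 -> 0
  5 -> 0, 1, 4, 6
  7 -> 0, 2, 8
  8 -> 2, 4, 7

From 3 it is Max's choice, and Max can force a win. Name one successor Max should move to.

2

A0 = {1, 6}
A1: add {2} — 2 (Max) has 2→1.
A2: add {3} — 3 (Max) has 3→2.
A3 = A2; e.g. 0 (Min) can still go to 5. Fixed point.
From 3, successor 2 is in the attractor (rank 1); the other successor 0 is not.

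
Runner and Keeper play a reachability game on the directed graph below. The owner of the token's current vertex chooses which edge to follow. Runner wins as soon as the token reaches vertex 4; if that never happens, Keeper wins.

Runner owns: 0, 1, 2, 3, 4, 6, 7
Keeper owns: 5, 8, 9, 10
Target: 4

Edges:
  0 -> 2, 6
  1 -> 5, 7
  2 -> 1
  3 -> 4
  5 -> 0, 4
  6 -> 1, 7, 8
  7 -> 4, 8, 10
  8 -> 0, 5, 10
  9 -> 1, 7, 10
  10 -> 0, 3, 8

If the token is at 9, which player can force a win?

A0 = {4}
A1: add {3, 7} — 3 (Runner) has 3→4; 7 (Runner) has 7→4.
A2: add {1, 6} — 1 (Runner) has 1→7; 6 (Runner) has 6→7.
A3: add {0, 2} — 0 (Runner) has 0→6; 2 (Runner) has 2→1.
A4: add {5} — 5 (Keeper): all of {0, 4} already in.
A5 = A4; e.g. 8 (Keeper) can still go to 10. Fixed point.
9 never enters the attractor, so Keeper can avoid the target forever.

Keeper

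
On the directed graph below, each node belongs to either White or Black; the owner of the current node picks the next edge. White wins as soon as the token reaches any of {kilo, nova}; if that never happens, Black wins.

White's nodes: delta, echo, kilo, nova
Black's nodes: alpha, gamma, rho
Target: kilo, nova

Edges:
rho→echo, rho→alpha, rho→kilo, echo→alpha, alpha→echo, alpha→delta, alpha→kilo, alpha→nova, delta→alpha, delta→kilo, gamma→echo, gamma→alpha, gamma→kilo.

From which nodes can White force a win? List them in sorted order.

A0 = {kilo, nova}
A1: add {delta} — delta (White) has delta→kilo.
A2 = A1; e.g. rho (Black) can still go to echo. Fixed point.
White's winning region = {delta, kilo, nova}.

delta, kilo, nova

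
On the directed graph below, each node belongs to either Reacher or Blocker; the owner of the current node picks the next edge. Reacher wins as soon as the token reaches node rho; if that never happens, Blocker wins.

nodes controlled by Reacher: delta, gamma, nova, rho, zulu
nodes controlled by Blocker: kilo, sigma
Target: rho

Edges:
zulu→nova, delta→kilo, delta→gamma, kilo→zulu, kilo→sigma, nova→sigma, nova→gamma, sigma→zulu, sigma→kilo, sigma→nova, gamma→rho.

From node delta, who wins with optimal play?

Reacher

A0 = {rho}
A1: add {gamma} — gamma (Reacher) has gamma→rho.
A2: add {delta, nova} — delta (Reacher) has delta→gamma; nova (Reacher) has nova→gamma.
delta ∈ A2, so Reacher can force the target.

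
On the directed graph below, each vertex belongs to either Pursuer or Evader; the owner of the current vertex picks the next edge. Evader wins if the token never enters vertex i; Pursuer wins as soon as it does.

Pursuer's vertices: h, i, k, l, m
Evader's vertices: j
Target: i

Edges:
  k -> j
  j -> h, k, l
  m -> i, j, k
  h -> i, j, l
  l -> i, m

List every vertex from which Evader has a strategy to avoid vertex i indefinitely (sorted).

j, k

A0 = {i}
A1: add {h, l, m} — h (Pursuer) has h→i; l (Pursuer) has l→i; m (Pursuer) has m→i.
A2 = A1; e.g. j (Evader) can still go to k. Fixed point.
Pursuer's attractor = {h, i, l, m}; Evader avoids the target exactly from the complement.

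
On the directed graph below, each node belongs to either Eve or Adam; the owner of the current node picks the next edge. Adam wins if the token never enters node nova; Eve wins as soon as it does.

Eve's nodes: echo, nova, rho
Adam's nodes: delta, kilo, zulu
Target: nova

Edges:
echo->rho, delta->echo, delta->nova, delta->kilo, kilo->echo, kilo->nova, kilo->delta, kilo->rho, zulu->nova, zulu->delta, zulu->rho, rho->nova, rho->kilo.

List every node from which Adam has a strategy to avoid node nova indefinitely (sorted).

A0 = {nova}
A1: add {rho} — rho (Eve) has rho→nova.
A2: add {echo} — echo (Eve) has echo→rho.
A3 = A2; e.g. delta (Adam) can still go to kilo. Fixed point.
Eve's attractor = {echo, nova, rho}; Adam avoids the target exactly from the complement.

delta, kilo, zulu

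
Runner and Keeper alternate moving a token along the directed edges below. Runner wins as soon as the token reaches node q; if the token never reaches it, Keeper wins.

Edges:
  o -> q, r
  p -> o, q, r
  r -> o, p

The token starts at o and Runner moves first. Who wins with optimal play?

Runner

Track states (vertex, player-to-move).
A0 = {(q,Runner), (q,Keeper)}
A1: add {(o,Runner), (p,Runner)}.
(o,Runner) ∈ A1 ⇒ Runner forces the target.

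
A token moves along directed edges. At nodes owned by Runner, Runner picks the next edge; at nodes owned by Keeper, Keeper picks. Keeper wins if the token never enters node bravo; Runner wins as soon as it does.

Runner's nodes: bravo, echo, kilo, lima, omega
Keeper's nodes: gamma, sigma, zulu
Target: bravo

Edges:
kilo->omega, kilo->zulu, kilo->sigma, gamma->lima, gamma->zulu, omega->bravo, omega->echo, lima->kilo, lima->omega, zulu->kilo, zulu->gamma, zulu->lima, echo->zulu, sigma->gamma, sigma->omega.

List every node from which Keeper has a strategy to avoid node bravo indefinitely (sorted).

A0 = {bravo}
A1: add {omega} — omega (Runner) has omega→bravo.
A2: add {kilo, lima} — kilo (Runner) has kilo→omega; lima (Runner) has lima→omega.
A3 = A2; e.g. gamma (Keeper) can still go to zulu. Fixed point.
Runner's attractor = {bravo, kilo, lima, omega}; Keeper avoids the target exactly from the complement.

echo, gamma, sigma, zulu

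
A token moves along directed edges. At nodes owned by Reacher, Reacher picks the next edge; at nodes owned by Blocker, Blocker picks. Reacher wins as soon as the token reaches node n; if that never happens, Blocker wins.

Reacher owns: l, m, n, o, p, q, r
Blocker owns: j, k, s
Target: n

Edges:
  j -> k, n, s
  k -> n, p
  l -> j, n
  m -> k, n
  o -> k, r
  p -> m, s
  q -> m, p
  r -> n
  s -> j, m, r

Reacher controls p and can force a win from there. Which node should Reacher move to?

m

A0 = {n}
A1: add {l, m, r} — l (Reacher) has l→n; m (Reacher) has m→n; r (Reacher) has r→n.
A2: add {o, p, q} — o (Reacher) has o→r; p (Reacher) has p→m; q (Reacher) has q→m.
A3: add {k} — k (Blocker): all of {n, p} already in.
A4 = A3; e.g. j (Blocker) can still go to s. Fixed point.
From p, successor m is in the attractor (rank 1); the other successor s is not.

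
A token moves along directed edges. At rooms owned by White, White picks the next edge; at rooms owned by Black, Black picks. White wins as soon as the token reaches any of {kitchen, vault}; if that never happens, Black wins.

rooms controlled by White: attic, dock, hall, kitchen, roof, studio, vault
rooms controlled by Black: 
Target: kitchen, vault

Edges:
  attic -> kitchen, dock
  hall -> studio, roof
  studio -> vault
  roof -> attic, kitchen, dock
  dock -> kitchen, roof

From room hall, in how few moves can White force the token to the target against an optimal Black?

2

A0 = {kitchen, vault}
A1: add {attic, dock, roof, studio} — attic (White) has attic→kitchen; studio (White) has studio→vault; roof (White) has roof→kitchen; dock (White) has dock→kitchen.
A2: add {hall} — hall (White) has hall→studio.
A2 = all vertices. Fixed point.
hall enters the attractor at level 2, so White can force the target in 2 moves from there.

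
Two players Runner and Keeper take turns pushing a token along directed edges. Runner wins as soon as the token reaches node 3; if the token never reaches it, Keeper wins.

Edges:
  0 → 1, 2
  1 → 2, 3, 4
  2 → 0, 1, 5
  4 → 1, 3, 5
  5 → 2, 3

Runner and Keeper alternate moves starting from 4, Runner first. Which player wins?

Runner

Track states (vertex, player-to-move).
A0 = {(3,Runner), (3,Keeper)}
A1: add {(1,Runner), (4,Runner), (5,Runner)}.
(4,Runner) ∈ A1 ⇒ Runner forces the target.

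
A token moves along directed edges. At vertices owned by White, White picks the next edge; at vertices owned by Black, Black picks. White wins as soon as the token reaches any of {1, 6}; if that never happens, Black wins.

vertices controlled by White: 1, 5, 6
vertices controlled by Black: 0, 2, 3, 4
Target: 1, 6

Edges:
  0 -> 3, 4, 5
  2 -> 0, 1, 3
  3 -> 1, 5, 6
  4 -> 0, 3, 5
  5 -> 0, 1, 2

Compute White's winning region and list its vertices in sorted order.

1, 3, 5, 6

A0 = {1, 6}
A1: add {5} — 5 (White) has 5→1.
A2: add {3} — 3 (Black): all of {1, 5, 6} already in.
A3 = A2; e.g. 0 (Black) can still go to 4. Fixed point.
White's winning region = {1, 3, 5, 6}.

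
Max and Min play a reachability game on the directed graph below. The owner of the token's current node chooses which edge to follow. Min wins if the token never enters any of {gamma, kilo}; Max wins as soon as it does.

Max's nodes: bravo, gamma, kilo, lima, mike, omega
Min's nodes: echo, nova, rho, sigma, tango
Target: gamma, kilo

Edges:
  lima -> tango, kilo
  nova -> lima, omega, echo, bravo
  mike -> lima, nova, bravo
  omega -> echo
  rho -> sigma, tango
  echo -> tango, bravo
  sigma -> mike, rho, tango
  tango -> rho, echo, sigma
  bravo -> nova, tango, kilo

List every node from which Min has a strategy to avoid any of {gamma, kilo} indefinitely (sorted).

A0 = {gamma, kilo}
A1: add {bravo, lima} — lima (Max) has lima→kilo; bravo (Max) has bravo→kilo.
A2: add {mike} — mike (Max) has mike→lima.
A3 = A2; e.g. nova (Min) can still go to omega. Fixed point.
Max's attractor = {bravo, gamma, kilo, lima, mike}; Min avoids the target exactly from the complement.

echo, nova, omega, rho, sigma, tango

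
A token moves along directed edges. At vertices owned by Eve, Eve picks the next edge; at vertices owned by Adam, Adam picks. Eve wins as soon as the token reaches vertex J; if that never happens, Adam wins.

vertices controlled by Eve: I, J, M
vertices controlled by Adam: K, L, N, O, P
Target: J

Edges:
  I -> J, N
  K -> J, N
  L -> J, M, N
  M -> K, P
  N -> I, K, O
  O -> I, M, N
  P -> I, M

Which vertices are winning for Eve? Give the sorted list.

A0 = {J}
A1: add {I} — I (Eve) has I→J.
A2 = A1; e.g. K (Adam) can still go to N. Fixed point.
Eve's winning region = {I, J}.

I, J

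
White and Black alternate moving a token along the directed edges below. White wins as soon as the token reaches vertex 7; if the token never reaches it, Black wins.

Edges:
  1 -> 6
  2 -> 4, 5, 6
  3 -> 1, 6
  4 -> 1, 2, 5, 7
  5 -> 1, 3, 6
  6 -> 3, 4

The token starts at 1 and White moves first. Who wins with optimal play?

Black

Track states (vertex, player-to-move).
A0 = {(7,White), (7,Black)}
A1: add {(4,White)}.
A2 = A1; e.g. (1,White) stays out. (1,White) never enters ⇒ Black avoids the target.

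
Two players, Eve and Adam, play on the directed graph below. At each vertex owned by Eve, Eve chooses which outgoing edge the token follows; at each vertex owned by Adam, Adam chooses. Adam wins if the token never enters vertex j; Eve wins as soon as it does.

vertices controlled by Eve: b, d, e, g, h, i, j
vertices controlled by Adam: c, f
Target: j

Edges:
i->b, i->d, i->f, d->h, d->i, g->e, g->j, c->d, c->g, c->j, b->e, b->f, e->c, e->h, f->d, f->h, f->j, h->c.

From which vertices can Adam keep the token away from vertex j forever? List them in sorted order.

A0 = {j}
A1: add {g} — g (Eve) has g→j.
A2 = A1; e.g. b (Eve) has no edge into A1. Fixed point.
Eve's attractor = {g, j}; Adam avoids the target exactly from the complement.

b, c, d, e, f, h, i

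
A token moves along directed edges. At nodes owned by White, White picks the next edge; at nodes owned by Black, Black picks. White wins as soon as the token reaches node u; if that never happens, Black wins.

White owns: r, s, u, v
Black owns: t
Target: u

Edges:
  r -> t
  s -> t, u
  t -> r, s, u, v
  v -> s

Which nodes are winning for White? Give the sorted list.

s, u, v

A0 = {u}
A1: add {s} — s (White) has s→u.
A2: add {v} — v (White) has v→s.
A3 = A2; e.g. r (White) has no edge into A2. Fixed point.
White's winning region = {s, u, v}.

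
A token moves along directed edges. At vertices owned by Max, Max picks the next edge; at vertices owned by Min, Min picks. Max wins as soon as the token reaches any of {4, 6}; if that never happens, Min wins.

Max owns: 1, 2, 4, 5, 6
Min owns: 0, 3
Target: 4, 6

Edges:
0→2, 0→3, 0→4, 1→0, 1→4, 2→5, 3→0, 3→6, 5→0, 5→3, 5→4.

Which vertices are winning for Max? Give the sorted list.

A0 = {4, 6}
A1: add {1, 5} — 1 (Max) has 1→4; 5 (Max) has 5→4.
A2: add {2} — 2 (Max) has 2→5.
A3 = A2; e.g. 0 (Min) can still go to 3. Fixed point.
Max's winning region = {1, 2, 4, 5, 6}.

1, 2, 4, 5, 6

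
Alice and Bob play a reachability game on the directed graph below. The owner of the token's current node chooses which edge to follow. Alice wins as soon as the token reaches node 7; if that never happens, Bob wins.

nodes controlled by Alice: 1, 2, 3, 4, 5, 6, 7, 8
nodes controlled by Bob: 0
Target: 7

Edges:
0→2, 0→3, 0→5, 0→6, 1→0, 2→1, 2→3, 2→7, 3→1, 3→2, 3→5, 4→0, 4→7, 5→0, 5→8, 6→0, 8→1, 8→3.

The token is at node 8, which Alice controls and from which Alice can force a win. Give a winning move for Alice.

3

A0 = {7}
A1: add {2, 4} — 2 (Alice) has 2→7; 4 (Alice) has 4→7.
A2: add {3} — 3 (Alice) has 3→2.
A3: add {8} — 8 (Alice) has 8→3.
A4: add {5} — 5 (Alice) has 5→8.
A5 = A4; e.g. 0 (Bob) can still go to 6. Fixed point.
From 8, successor 3 is in the attractor (rank 2); the other successor 1 is not.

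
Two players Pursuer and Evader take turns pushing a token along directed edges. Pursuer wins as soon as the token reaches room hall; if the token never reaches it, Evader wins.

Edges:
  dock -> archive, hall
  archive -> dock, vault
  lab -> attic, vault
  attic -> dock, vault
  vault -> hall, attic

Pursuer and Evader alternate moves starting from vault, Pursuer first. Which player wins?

Pursuer

Track states (vertex, player-to-move).
A0 = {(hall,Pursuer), (hall,Evader)}
A1: add {(dock,Pursuer), (vault,Pursuer)}.
(vault,Pursuer) ∈ A1 ⇒ Pursuer forces the target.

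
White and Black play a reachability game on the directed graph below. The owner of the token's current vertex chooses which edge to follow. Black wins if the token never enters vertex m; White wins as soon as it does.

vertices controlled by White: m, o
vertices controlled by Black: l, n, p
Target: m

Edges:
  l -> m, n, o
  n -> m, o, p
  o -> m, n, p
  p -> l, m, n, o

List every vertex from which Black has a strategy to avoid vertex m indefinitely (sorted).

l, n, p

A0 = {m}
A1: add {o} — o (White) has o→m.
A2 = A1; e.g. l (Black) can still go to n. Fixed point.
White's attractor = {m, o}; Black avoids the target exactly from the complement.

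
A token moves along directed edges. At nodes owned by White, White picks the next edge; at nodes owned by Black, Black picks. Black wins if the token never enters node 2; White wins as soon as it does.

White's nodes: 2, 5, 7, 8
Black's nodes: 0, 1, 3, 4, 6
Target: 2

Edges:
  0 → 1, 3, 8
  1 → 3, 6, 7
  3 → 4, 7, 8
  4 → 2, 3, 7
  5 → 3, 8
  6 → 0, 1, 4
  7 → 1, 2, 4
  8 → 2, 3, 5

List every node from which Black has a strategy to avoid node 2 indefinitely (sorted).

0, 1, 3, 4, 6

A0 = {2}
A1: add {7, 8} — 7 (White) has 7→2; 8 (White) has 8→2.
A2: add {5} — 5 (White) has 5→8.
A3 = A2; e.g. 0 (Black) can still go to 1. Fixed point.
White's attractor = {2, 5, 7, 8}; Black avoids the target exactly from the complement.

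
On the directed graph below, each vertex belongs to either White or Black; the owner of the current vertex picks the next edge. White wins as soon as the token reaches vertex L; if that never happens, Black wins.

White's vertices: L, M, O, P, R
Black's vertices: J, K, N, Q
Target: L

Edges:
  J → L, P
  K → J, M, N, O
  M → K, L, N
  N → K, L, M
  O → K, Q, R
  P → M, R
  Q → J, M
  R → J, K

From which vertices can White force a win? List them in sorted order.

A0 = {L}
A1: add {M} — M (White) has M→L.
A2: add {P} — P (White) has P→M.
A3: add {J} — J (Black): all of {L, P} already in.
A4: add {Q, R} — Q (Black): all of {J, M} already in; R (White) has R→J.
A5: add {O} — O (White) has O→Q.
A6 = A5; e.g. K (Black) can still go to N. Fixed point.
White's winning region = {J, L, M, O, P, Q, R}.

J, L, M, O, P, Q, R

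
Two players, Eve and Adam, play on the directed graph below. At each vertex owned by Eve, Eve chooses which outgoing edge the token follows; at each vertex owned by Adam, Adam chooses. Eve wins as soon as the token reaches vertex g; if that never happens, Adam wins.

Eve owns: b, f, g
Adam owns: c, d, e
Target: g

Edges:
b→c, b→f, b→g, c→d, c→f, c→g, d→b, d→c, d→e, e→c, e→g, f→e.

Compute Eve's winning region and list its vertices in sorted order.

b, g

A0 = {g}
A1: add {b} — b (Eve) has b→g.
A2 = A1; e.g. c (Adam) can still go to d. Fixed point.
Eve's winning region = {b, g}.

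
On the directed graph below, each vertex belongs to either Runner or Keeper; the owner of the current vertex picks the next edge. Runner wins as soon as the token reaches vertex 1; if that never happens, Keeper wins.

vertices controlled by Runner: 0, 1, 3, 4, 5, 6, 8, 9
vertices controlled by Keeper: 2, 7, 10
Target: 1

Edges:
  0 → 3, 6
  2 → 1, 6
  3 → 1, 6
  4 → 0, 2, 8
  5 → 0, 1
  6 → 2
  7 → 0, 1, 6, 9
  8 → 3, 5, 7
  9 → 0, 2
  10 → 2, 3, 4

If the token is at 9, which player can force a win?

A0 = {1}
A1: add {3, 5} — 3 (Runner) has 3→1; 5 (Runner) has 5→1.
A2: add {0, 8} — 0 (Runner) has 0→3; 8 (Runner) has 8→3.
A3: add {4, 9} — 4 (Runner) has 4→0; 9 (Runner) has 9→0.
A4 = A3; e.g. 2 (Keeper) can still go to 6. Fixed point.
9 ∈ A3, so Runner can force the target.

Runner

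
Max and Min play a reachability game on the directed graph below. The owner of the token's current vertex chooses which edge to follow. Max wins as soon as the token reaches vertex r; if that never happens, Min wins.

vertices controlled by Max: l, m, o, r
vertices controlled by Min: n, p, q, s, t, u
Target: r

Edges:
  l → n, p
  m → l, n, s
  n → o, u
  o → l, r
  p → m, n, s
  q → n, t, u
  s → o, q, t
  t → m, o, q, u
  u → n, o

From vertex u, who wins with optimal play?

Min

A0 = {r}
A1: add {o} — o (Max) has o→r.
A2 = A1; e.g. l (Max) has no edge into A1. Fixed point.
u never enters the attractor, so Min can avoid the target forever.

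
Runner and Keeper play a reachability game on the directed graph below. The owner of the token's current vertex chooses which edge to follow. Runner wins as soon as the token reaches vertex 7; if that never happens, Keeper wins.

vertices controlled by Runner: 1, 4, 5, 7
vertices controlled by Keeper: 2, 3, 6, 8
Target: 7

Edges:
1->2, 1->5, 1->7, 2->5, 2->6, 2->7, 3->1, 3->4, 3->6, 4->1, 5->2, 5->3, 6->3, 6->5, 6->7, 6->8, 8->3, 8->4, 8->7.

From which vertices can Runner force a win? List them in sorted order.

A0 = {7}
A1: add {1} — 1 (Runner) has 1→7.
A2: add {4} — 4 (Runner) has 4→1.
A3 = A2; e.g. 2 (Keeper) can still go to 5. Fixed point.
Runner's winning region = {1, 4, 7}.

1, 4, 7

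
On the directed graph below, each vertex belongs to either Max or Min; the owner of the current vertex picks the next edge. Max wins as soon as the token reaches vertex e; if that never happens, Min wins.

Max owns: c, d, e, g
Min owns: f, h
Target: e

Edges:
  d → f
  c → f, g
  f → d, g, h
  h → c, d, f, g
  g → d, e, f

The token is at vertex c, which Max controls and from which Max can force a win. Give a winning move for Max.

g

A0 = {e}
A1: add {g} — g (Max) has g→e.
A2: add {c} — c (Max) has c→g.
A3 = A2; e.g. d (Max) has no edge into A2. Fixed point.
From c, successor g is in the attractor (rank 1); the other successor f is not.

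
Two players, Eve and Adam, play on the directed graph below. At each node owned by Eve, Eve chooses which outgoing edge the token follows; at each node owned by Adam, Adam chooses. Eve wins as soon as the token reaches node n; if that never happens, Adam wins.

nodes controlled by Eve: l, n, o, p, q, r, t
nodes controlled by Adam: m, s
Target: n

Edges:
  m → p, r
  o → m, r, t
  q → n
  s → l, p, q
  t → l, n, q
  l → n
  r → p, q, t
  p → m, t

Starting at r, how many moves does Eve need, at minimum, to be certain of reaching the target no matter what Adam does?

A0 = {n}
A1: add {l, q, t} — l (Eve) has l→n; q (Eve) has q→n; t (Eve) has t→n.
A2: add {o, p, r} — o (Eve) has o→t; p (Eve) has p→t; r (Eve) has r→q.
r enters the attractor at level 2, so Eve can force the target in 2 moves from there.

2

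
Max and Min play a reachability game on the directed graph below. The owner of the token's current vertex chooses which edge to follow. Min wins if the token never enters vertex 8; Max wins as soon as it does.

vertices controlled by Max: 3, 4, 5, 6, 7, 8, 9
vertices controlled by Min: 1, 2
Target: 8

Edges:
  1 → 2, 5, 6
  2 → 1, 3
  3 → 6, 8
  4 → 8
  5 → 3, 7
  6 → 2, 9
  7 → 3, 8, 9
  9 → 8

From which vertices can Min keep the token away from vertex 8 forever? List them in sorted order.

A0 = {8}
A1: add {3, 4, 7, 9} — 3 (Max) has 3→8; 4 (Max) has 4→8; 7 (Max) has 7→8; 9 (Max) has 9→8.
A2: add {5, 6} — 5 (Max) has 5→3; 6 (Max) has 6→9.
A3 = A2; e.g. 1 (Min) can still go to 2. Fixed point.
Max's attractor = {3, 4, 5, 6, 7, 8, 9}; Min avoids the target exactly from the complement.

1, 2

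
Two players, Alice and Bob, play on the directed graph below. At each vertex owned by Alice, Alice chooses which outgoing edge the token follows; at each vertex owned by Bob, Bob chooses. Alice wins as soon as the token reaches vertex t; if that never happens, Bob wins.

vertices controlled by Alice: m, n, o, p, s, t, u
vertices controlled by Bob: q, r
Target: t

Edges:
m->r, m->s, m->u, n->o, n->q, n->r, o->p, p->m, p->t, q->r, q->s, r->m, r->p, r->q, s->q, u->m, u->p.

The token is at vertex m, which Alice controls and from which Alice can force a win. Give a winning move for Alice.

A0 = {t}
A1: add {p} — p (Alice) has p→t.
A2: add {o, u} — o (Alice) has o→p; u (Alice) has u→p.
A3: add {m, n} — m (Alice) has m→u; n (Alice) has n→o.
A4 = A3; e.g. q (Bob) can still go to r. Fixed point.
From m, successor u is in the attractor (rank 2); the other successors r, s are not.

u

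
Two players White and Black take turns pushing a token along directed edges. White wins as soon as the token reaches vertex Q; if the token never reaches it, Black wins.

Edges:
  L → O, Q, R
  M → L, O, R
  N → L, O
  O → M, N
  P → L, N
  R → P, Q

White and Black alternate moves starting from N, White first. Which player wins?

Black

Track states (vertex, player-to-move).
A0 = {(Q,White), (Q,Black)}
A1: add {(L,White), (R,White)}.
A2 = A1; e.g. (L,Black) stays out. (N,White) never enters ⇒ Black avoids the target.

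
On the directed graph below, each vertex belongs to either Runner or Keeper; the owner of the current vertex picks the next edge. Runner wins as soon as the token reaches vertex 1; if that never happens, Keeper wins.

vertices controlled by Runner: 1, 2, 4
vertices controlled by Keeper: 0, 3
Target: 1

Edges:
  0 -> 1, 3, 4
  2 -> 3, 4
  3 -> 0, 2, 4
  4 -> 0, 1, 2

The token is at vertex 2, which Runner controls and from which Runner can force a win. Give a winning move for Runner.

4

A0 = {1}
A1: add {4} — 4 (Runner) has 4→1.
A2: add {2} — 2 (Runner) has 2→4.
A3 = A2; e.g. 0 (Keeper) can still go to 3. Fixed point.
From 2, successor 4 is in the attractor (rank 1); the other successor 3 is not.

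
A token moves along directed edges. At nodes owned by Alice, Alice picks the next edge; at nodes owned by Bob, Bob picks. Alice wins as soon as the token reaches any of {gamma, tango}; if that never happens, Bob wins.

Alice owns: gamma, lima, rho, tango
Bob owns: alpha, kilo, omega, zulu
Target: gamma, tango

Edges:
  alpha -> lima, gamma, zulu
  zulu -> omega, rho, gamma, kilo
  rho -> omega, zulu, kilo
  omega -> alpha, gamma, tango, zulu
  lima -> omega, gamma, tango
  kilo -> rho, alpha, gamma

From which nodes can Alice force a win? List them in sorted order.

gamma, lima, tango

A0 = {gamma, tango}
A1: add {lima} — lima (Alice) has lima→gamma.
A2 = A1; e.g. omega (Bob) can still go to alpha. Fixed point.
Alice's winning region = {gamma, lima, tango}.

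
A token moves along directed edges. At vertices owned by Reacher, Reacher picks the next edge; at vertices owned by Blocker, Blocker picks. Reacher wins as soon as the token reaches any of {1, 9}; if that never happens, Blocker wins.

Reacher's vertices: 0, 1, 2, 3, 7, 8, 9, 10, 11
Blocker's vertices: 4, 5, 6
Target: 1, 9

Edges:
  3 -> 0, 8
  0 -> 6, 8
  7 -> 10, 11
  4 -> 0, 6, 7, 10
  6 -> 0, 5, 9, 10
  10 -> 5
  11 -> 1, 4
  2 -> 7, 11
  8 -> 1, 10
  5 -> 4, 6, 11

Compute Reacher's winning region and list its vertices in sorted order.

0, 1, 2, 3, 7, 8, 9, 11

A0 = {1, 9}
A1: add {8, 11} — 8 (Reacher) has 8→1; 11 (Reacher) has 11→1.
A2: add {0, 2, 3, 7} — 0 (Reacher) has 0→8; 2 (Reacher) has 2→11; 3 (Reacher) has 3→8; 7 (Reacher) has 7→11.
A3 = A2; e.g. 4 (Blocker) can still go to 6. Fixed point.
Reacher's winning region = {0, 1, 2, 3, 7, 8, 9, 11}.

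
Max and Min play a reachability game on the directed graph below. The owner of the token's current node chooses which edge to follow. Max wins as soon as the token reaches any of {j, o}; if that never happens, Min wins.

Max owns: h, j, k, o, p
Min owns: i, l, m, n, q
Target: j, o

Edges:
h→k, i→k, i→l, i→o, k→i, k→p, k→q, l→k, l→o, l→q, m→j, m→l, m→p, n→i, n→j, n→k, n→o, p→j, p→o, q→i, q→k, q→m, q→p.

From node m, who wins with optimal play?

A0 = {j, o}
A1: add {p} — p (Max) has p→j.
A2: add {k} — k (Max) has k→p.
A3: add {h} — h (Max) has h→k.
A4 = A3; e.g. i (Min) can still go to l. Fixed point.
m never enters the attractor, so Min can avoid the target forever.

Min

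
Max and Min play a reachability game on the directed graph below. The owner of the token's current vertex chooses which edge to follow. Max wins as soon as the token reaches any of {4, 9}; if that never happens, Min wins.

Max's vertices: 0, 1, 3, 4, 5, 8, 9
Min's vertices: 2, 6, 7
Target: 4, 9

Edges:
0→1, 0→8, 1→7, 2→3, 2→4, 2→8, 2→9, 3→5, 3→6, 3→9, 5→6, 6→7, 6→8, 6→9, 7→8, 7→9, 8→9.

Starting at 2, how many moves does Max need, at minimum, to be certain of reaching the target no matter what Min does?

A0 = {4, 9}
A1: add {3, 8} — 3 (Max) has 3→9; 8 (Max) has 8→9.
A2: add {0, 2, 7} — 0 (Max) has 0→8; 2 (Min): all of {3, 4, 8, 9} already in; 7 (Min): all of {8, 9} already in.
2 enters the attractor at level 2, so Max can force the target in 2 moves from there.

2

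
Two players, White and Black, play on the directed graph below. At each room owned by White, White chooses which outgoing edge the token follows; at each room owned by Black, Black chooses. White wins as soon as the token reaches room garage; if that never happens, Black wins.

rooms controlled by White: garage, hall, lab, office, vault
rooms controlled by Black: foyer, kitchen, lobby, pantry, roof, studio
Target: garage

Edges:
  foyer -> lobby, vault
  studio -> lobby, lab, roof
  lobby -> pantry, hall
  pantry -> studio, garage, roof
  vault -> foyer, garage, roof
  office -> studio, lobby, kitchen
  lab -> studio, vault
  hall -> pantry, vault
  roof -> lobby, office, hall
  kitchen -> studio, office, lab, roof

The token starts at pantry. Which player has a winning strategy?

Black

A0 = {garage}
A1: add {vault} — vault (White) has vault→garage.
A2: add {hall, lab} — lab (White) has lab→vault; hall (White) has hall→vault.
A3 = A2; e.g. foyer (Black) can still go to lobby. Fixed point.
pantry never enters the attractor, so Black can avoid the target forever.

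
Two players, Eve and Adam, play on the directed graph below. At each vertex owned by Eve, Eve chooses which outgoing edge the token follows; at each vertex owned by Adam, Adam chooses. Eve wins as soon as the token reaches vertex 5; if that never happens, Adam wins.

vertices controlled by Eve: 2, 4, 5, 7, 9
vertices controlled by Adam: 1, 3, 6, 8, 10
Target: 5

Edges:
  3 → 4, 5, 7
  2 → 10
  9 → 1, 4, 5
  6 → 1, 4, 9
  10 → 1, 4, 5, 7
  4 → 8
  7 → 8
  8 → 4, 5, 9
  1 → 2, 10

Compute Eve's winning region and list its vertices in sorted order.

A0 = {5}
A1: add {9} — 9 (Eve) has 9→5.
A2 = A1; e.g. 1 (Adam) can still go to 2. Fixed point.
Eve's winning region = {5, 9}.

5, 9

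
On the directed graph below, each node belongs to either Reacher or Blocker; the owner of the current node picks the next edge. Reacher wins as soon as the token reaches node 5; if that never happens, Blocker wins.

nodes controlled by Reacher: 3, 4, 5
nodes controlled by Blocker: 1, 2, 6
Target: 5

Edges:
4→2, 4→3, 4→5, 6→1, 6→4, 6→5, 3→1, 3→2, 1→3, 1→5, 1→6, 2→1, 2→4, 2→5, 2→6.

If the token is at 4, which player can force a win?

Reacher

A0 = {5}
A1: add {4} — 4 (Reacher) has 4→5.
A2 = A1; e.g. 1 (Blocker) can still go to 3. Fixed point.
4 ∈ A1, so Reacher can force the target.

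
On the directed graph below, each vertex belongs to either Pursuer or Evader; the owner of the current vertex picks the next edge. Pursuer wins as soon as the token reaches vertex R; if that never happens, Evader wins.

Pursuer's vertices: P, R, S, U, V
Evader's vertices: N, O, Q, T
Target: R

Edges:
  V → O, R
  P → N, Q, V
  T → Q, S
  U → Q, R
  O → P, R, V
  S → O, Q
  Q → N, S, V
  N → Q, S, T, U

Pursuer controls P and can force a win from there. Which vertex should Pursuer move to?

A0 = {R}
A1: add {U, V} — U (Pursuer) has U→R; V (Pursuer) has V→R.
A2: add {P} — P (Pursuer) has P→V.
A3: add {O} — O (Evader): all of {P, R, V} already in.
A4: add {S} — S (Pursuer) has S→O.
A5 = A4; e.g. N (Evader) can still go to Q. Fixed point.
From P, successor V is in the attractor (rank 1); the other successors N, Q are not.

V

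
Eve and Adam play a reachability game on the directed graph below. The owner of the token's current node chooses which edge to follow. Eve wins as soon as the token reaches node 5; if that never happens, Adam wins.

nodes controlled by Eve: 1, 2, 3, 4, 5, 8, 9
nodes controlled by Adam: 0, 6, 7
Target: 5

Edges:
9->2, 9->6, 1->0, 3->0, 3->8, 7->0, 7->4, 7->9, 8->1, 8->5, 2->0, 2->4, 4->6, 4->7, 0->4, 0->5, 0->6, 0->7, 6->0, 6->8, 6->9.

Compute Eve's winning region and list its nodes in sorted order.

A0 = {5}
A1: add {8} — 8 (Eve) has 8→5.
A2: add {3} — 3 (Eve) has 3→8.
A3 = A2; e.g. 0 (Adam) can still go to 4. Fixed point.
Eve's winning region = {3, 5, 8}.

3, 5, 8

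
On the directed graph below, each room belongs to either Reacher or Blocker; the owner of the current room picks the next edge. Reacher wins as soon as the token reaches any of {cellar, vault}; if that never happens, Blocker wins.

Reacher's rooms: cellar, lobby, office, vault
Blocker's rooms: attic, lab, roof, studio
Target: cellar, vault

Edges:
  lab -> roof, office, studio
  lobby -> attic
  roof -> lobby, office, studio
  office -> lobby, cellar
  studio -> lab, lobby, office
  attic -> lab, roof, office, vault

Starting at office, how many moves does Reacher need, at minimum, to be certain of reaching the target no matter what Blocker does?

A0 = {cellar, vault}
A1: add {office} — office (Reacher) has office→cellar.
A2 = A1; e.g. lab (Blocker) can still go to roof. Fixed point.
office enters the attractor at level 1, so Reacher can force the target in 1 move from there.

1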